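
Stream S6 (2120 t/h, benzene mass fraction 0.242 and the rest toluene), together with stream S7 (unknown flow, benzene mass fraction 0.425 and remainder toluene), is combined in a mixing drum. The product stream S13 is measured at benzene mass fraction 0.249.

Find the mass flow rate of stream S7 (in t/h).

Let S7 be the unknown flow. Total out = 2120 + S7.
benzene balance: 513.04 + 0.425·S7 = 0.249·(2120 + S7)
(0.425 − 0.249)·S7 = 0.249×2120 − 513.04 = 14.84
S7 = 14.84 / 0.176 = 84.318 t/h

84.32 t/h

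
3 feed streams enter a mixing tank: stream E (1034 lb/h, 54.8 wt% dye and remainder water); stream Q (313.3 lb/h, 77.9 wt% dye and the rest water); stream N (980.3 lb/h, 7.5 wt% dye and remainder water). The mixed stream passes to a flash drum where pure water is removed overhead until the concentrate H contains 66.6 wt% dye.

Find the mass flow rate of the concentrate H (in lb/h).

1328 lb/h

dye entering = 1034×0.548 + 313.3×0.779 + 980.3×0.075 = 884.22 lb/h.
All dye reports to H, so H = 884.22/0.666 = 1327.7 lb/h.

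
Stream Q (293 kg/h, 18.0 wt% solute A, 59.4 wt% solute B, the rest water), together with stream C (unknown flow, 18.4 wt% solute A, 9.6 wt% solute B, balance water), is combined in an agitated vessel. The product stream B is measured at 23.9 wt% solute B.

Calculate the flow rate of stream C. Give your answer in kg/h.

Let C be the unknown flow. Total out = 293 + C.
solute B balance: 174.04 + 0.096·C = 0.239·(293 + C)
(0.096 − 0.239)·C = 0.239×293 − 174.04 = -104.02
C = -104.02 / -0.143 = 727.38 kg/h

727.4 kg/h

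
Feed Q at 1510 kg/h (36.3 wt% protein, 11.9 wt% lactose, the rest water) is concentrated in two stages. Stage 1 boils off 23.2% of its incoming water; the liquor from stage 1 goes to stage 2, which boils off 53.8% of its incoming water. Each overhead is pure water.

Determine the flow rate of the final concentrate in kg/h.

water in feed = 1510×0.518 = 782.18 kg/h.
After stage 1: water left = (1−0.232)×782.18 = 600.71; stream total = 1328.5 kg/h.
After stage 2: water left = (1−0.538)×600.71 = 277.53; final concentrate = 1005.3 kg/h.

1005 kg/h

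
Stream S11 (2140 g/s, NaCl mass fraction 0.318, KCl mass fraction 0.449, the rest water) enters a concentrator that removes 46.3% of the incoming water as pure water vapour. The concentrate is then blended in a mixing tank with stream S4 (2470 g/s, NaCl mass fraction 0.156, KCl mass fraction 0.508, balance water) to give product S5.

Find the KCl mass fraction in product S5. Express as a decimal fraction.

0.506

Vapour removed = 0.463×0.233×2140 = 230.86 g/s; concentrate = 1909.1 g/s.
KCl reaching the mixer = 960.86 (from concentrate) + 2470×0.508 = 2215.6 g/s.
Product flow = 1909.1 + 2470 = 4379.1 g/s; KCl fraction = 0.506.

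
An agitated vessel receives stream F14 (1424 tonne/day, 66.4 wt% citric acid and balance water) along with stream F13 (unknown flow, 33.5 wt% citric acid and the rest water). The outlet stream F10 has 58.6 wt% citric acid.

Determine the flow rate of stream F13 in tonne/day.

442.5 tonne/day

Let F13 be the unknown flow. Total out = 1424 + F13.
citric acid balance: 945.54 + 0.335·F13 = 0.586·(1424 + F13)
(0.335 − 0.586)·F13 = 0.586×1424 − 945.54 = -111.07
F13 = -111.07 / -0.251 = 442.52 tonne/day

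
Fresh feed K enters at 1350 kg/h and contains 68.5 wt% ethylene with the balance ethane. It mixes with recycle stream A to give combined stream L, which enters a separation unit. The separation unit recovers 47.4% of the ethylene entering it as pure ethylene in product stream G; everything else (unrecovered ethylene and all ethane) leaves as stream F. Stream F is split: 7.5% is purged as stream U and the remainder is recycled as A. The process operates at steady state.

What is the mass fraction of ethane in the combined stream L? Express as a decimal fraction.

ethane enters only via K and leaves only via the purge: 1350×0.315 = 0.075×(ethane in F), and the separation unit passes all ethane, so ethane in L = ethane in F = 5670 kg/h.
ethylene in L: m_A = 1350×0.685 + (1−0.075)·(1−0.474)·m_A, so m_A = 924.75/0.5134 = 1801.1 kg/h.
L = 1801.1 + 5670 = 7471.1 kg/h.
ethane fraction in L = 5670/7471.1 = 0.759.

0.759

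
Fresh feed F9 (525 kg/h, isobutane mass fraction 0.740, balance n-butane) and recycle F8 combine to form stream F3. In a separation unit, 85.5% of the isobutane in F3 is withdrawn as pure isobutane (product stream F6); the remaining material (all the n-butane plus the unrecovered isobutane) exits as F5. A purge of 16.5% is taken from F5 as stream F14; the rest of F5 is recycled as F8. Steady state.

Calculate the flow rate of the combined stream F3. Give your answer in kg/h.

n-butane enters only via F9 and leaves only via the purge: 525×0.260 = 0.165×(n-butane in F5), and the separation unit passes all n-butane, so n-butane in F3 = n-butane in F5 = 827.27 kg/h.
isobutane in F3: m_A = 525×0.740 + (1−0.165)·(1−0.855)·m_A, so m_A = 388.5/0.8789 = 442.02 kg/h.
F3 = 442.02 + 827.27 = 1269.3 kg/h.

1269 kg/h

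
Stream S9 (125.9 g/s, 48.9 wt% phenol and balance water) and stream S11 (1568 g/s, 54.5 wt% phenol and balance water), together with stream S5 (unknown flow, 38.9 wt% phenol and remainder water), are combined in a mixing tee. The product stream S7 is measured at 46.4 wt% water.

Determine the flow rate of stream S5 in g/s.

55.75 g/s

Let S5 be the unknown flow. Total out = 1693.9 + S5.
water balance: 777.77 + 0.611·S5 = 0.464·(1693.9 + S5)
(0.611 − 0.464)·S5 = 0.464×1693.9 − 777.77 = 8.1947
S5 = 8.1947 / 0.147 = 55.746 g/s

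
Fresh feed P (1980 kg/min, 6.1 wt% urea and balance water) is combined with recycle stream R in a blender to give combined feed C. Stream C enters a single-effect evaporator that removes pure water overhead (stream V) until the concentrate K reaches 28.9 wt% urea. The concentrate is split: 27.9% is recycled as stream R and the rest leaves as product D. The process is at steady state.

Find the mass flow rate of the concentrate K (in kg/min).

Overall urea balance (none leaves overhead): urea in fresh feed = urea in product, i.e. 1980×0.061 = (1−0.279)·K·0.289.
K = 120.78/(0.289×0.721) = 579.64 kg/min.

579.6 kg/min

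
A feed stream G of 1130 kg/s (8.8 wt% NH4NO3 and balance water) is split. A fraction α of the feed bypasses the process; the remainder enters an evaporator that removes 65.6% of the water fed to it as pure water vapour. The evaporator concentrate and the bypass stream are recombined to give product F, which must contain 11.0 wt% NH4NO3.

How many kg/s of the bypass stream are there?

752.2 kg/s

All 1130×0.088 = 99.44 kg/s of NH4NO3 reaches F, so F = 99.44/0.110 = 904 kg/s and vapour = 226 kg/s.
The evaporator receives (1−α)·1130 of feed at 0.912 water and removes 0.656 of that water:
0.656×0.912×(1−α)×1130 = 226
(1−α) = 226/676.05 = 0.3343;  α = 0.6657.
Bypass flow = 0.6657×1130 = 752.25 kg/s.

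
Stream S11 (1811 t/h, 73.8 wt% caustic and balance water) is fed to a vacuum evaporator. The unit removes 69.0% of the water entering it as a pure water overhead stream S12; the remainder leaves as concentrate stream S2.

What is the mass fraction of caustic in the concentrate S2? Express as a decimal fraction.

0.901

caustic is not removed: 1811×0.738 = 1336.5 t/h of caustic enters S2.
water entering = 1811×0.262 = 474.48 t/h; overhead removed = 0.690×474.48 = 327.39 t/h.
Concentrate = 1811 − 327.39 = 1483.6 t/h.
Mass fraction = 1336.5/1483.6 = 0.901.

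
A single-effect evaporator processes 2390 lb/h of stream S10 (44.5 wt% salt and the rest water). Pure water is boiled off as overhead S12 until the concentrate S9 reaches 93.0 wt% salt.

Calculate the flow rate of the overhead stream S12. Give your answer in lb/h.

salt is conserved: 2390×0.445 = 1063.5 lb/h all reports to the concentrate.
Concentrate = 1063.5/(target fraction) = 1143.6 lb/h.
Overhead = 2390 − 1143.6 = 1246.4 lb/h.

1246 lb/h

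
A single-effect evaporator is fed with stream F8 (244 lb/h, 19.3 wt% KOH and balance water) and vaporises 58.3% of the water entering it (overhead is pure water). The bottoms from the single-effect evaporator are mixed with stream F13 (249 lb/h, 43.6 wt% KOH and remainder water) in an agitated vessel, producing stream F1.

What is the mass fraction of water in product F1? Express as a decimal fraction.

Vapour removed = 0.583×0.807×244 = 114.8 lb/h; concentrate = 129.2 lb/h.
water reaching the mixer = 82.111 (from concentrate) + 249×0.564 = 222.55 lb/h.
Product flow = 129.2 + 249 = 378.2 lb/h; water fraction = 0.588.

0.588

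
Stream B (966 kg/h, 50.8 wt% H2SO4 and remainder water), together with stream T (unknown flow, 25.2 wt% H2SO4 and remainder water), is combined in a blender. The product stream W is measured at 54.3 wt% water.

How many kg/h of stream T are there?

240.3 kg/h

Let T be the unknown flow. Total out = 966 + T.
water balance: 475.27 + 0.748·T = 0.543·(966 + T)
(0.748 − 0.543)·T = 0.543×966 − 475.27 = 49.266
T = 49.266 / 0.205 = 240.32 kg/h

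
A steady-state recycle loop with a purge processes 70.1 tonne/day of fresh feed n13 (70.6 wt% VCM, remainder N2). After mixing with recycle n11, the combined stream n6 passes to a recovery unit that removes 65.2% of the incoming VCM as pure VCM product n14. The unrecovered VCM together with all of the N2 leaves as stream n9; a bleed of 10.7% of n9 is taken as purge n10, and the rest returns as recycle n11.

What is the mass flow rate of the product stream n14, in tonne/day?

VCM in n6: m_A = 70.1×0.706 + (1−0.107)·(1−0.652)·m_A, so m_A = 49.491/0.6892 = 71.805 tonne/day.
Product n14 = 0.652×71.805 = 46.817 tonne/day.

46.82 tonne/day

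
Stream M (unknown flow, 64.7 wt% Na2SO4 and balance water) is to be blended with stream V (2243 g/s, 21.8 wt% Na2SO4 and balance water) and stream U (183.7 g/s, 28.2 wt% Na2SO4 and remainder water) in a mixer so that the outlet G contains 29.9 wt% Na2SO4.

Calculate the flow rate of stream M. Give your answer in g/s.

531.1 g/s

Let M be the unknown flow. Total out = 2426.7 + M.
Na2SO4 balance: 540.78 + 0.647·M = 0.299·(2426.7 + M)
(0.647 − 0.299)·M = 0.299×2426.7 − 540.78 = 184.81
M = 184.81 / 0.348 = 531.05 g/s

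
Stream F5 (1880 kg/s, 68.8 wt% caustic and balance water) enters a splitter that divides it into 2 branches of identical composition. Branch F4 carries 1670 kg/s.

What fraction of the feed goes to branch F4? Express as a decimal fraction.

Fraction to F4 = 1670/1880 = 0.8883.

0.888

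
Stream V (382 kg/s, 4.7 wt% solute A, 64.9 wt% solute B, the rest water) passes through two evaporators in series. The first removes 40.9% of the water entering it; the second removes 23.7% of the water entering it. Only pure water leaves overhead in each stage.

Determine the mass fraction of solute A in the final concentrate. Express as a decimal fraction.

water in feed = 382×0.304 = 116.13 kg/s.
After stage 1: water left = (1−0.409)×116.13 = 68.632; stream total = 334.5 kg/s.
After stage 2: water left = (1−0.237)×68.632 = 52.366; final concentrate = 318.24 kg/s.
solute A fraction = 17.954/318.24 = 0.0564.

0.0564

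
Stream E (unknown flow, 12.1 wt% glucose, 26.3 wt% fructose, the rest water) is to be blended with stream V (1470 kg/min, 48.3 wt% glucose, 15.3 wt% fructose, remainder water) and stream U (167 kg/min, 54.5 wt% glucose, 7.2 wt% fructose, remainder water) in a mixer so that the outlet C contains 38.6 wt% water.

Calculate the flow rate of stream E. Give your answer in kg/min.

Let E be the unknown flow. Total out = 1637 + E.
water balance: 599.04 + 0.616·E = 0.386·(1637 + E)
(0.616 − 0.386)·E = 0.386×1637 − 599.04 = 32.841
E = 32.841 / 0.230 = 142.79 kg/min

142.8 kg/min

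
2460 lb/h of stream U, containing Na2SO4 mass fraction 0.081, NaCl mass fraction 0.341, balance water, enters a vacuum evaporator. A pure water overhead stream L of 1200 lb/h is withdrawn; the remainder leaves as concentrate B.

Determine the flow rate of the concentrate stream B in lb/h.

Concentrate = 2460 − 1200 = 1260 lb/h.

1260 lb/h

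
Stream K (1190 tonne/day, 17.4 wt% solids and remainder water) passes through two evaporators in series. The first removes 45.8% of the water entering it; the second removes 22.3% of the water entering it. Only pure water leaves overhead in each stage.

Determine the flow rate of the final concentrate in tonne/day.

621 tonne/day

water in feed = 1190×0.826 = 982.94 tonne/day.
After stage 1: water left = (1−0.458)×982.94 = 532.75; stream total = 739.81 tonne/day.
After stage 2: water left = (1−0.223)×532.75 = 413.95; final concentrate = 621.01 tonne/day.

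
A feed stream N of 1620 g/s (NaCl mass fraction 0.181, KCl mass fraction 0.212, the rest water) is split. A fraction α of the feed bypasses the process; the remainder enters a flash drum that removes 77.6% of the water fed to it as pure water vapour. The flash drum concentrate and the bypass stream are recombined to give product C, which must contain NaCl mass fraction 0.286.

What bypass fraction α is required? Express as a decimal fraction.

All 1620×0.181 = 293.22 g/s of NaCl reaches C, so C = 293.22/0.286 = 1025.2 g/s and vapour = 594.76 g/s.
The evaporator receives (1−α)·1620 of feed at 0.607 water and removes 0.776 of that water:
0.776×0.607×(1−α)×1620 = 594.76
(1−α) = 594.76/763.07 = 0.7794;  α = 0.2206.

0.221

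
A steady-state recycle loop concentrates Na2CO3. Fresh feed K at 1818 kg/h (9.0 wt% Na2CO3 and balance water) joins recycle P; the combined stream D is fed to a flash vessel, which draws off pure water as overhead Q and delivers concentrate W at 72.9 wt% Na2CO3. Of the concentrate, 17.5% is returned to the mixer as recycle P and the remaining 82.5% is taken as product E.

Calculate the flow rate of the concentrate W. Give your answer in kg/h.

272.1 kg/h

Overall Na2CO3 balance (none leaves overhead): Na2CO3 in fresh feed = Na2CO3 in product, i.e. 1818×0.090 = (1−0.175)·W·0.729.
W = 163.62/(0.729×0.825) = 272.05 kg/h.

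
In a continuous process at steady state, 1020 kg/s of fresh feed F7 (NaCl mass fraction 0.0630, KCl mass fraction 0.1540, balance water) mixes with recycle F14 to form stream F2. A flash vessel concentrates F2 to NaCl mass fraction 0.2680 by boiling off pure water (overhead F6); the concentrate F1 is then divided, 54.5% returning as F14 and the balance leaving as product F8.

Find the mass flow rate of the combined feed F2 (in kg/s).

Overall NaCl balance (none leaves overhead): NaCl in fresh feed = NaCl in product, i.e. 1020×0.063 = (1−0.545)·F1·0.268.
F1 = 64.26/(0.268×0.455) = 526.98 kg/s.
Recycle F14 = 0.545×526.98 = 287.2 kg/s.
Combined feed F2 = 1020 + 287.2 = 1307.2 kg/s.

1307 kg/s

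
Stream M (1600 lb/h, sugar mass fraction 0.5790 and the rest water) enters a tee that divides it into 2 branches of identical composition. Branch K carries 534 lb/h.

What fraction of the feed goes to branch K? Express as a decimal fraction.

Fraction to K = 534/1600 = 0.3337.

0.334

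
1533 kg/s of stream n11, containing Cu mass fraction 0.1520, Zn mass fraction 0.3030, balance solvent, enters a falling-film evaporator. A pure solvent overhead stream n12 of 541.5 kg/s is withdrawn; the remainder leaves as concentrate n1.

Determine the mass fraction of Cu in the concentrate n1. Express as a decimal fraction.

0.2350

Cu is not removed: 1533×0.152 = 233.02 kg/s of Cu enters n1.
Concentrate = 1533 − 541.5 = 991.5 kg/s.
Mass fraction = 233.02/991.5 = 0.2350.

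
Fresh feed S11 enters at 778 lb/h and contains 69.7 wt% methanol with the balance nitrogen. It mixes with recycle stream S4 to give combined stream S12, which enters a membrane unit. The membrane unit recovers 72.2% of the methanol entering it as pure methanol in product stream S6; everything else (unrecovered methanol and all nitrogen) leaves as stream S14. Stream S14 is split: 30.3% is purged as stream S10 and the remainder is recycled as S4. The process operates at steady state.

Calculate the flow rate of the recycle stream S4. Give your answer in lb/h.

nitrogen enters only via S11 and leaves only via the purge: 778×0.303 = 0.303×(nitrogen in S14), and the membrane unit passes all nitrogen, so nitrogen in S12 = nitrogen in S14 = 778 lb/h.
methanol in S12: m_A = 778×0.697 + (1−0.303)·(1−0.722)·m_A, so m_A = 542.27/0.8062 = 672.59 lb/h.
S14 = (1−0.722)×672.59 + 778 = 964.98 lb/h.
Recycle S4 = (1−0.303)×964.98 = 672.59 lb/h.

672.6 lb/h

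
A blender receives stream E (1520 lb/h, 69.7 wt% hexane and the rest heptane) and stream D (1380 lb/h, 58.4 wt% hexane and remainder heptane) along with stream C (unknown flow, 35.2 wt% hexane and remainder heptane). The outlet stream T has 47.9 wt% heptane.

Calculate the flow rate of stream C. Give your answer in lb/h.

2097 lb/h

Let C be the unknown flow. Total out = 2900 + C.
heptane balance: 1034.6 + 0.648·C = 0.479·(2900 + C)
(0.648 − 0.479)·C = 0.479×2900 − 1034.6 = 354.46
C = 354.46 / 0.169 = 2097.4 lb/h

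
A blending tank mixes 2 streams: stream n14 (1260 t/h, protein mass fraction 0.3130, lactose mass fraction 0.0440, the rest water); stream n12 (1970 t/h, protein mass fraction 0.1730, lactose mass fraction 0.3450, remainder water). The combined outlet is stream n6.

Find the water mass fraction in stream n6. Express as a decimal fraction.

Total flow out = 1260 + 1970 = 3230 t/h.
water in = 1260×0.643 + 1970×0.482 = 1759.7 t/h.
water mass fraction in n6 = 1759.7/3230 = 0.5448.

0.5448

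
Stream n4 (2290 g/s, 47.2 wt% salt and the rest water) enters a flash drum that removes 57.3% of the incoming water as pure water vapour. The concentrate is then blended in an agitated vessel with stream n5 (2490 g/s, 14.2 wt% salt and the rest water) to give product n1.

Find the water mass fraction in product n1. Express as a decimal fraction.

0.649

Vapour removed = 0.573×0.528×2290 = 692.83 g/s; concentrate = 1597.2 g/s.
water reaching the mixer = 516.29 (from concentrate) + 2490×0.858 = 2652.7 g/s.
Product flow = 1597.2 + 2490 = 4087.2 g/s; water fraction = 0.649.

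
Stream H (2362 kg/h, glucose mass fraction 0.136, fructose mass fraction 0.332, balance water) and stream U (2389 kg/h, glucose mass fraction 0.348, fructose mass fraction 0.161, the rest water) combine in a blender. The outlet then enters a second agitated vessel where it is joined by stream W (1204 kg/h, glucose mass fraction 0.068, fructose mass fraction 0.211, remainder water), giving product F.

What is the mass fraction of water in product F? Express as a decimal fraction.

0.554

Overall, product flow = 5955 kg/h.
water in = 2362×0.532 + 2389×0.491 + 1204×0.721 = 3297.7 kg/h.
water fraction in F = 0.554.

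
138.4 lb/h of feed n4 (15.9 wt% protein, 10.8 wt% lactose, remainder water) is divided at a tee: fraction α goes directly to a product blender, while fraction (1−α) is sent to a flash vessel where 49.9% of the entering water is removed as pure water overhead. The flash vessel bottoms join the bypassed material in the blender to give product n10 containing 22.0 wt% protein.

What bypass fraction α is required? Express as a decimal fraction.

0.242

All 138.4×0.159 = 22.006 lb/h of protein reaches n10, so n10 = 22.006/0.220 = 100.03 lb/h and vapour = 38.375 lb/h.
The evaporator receives (1−α)·138.4 of feed at 0.733 water and removes 0.499 of that water:
0.499×0.733×(1−α)×138.4 = 38.375
(1−α) = 38.375/50.622 = 0.7581;  α = 0.2419.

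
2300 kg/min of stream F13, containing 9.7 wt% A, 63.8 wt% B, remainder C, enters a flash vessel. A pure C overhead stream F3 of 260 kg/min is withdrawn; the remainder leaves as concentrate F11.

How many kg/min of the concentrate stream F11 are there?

Concentrate = 2300 − 260 = 2040 kg/min.

2040 kg/min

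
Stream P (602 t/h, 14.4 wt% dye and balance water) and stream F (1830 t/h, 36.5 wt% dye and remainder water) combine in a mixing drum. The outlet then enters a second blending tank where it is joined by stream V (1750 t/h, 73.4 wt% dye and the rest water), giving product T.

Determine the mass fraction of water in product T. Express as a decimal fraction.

0.512

Overall, product flow = 4182 t/h.
water in = 602×0.856 + 1830×0.635 + 1750×0.266 = 2142.9 t/h.
water fraction in T = 0.512.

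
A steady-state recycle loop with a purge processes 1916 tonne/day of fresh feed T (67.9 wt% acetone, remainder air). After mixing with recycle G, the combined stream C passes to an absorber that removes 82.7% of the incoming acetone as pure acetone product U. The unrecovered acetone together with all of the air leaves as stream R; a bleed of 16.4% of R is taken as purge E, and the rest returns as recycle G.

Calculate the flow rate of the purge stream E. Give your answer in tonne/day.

air enters only via T and leaves only via the purge: 1916×0.321 = 0.164×(air in R), and the absorber passes all air, so air in C = air in R = 3750.2 tonne/day.
acetone in C: m_A = 1916×0.679 + (1−0.164)·(1−0.827)·m_A, so m_A = 1301/0.8554 = 1520.9 tonne/day.
R = (1−0.827)×1520.9 + 3750.2 = 4013.3 tonne/day.
Purge E = 0.164×4013.3 = 658.19 tonne/day.

658.2 tonne/day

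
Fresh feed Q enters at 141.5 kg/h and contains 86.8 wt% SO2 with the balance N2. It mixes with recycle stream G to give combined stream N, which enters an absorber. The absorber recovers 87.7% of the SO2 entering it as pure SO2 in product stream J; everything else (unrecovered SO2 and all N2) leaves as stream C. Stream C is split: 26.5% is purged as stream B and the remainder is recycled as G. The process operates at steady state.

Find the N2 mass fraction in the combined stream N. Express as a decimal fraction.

0.343

N2 enters only via Q and leaves only via the purge: 141.5×0.132 = 0.265×(N2 in C), and the absorber passes all N2, so N2 in N = N2 in C = 70.483 kg/h.
SO2 in N: m_A = 141.5×0.868 + (1−0.265)·(1−0.877)·m_A, so m_A = 122.82/0.9096 = 135.03 kg/h.
N = 135.03 + 70.483 = 205.51 kg/h.
N2 fraction in N = 70.483/205.51 = 0.343.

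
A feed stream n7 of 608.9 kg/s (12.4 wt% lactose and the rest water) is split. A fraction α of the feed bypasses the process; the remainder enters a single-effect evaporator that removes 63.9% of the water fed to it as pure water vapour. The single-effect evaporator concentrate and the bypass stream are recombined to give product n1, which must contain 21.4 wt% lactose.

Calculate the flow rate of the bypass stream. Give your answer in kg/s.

151.4 kg/s

All 608.9×0.124 = 75.504 kg/s of lactose reaches n1, so n1 = 75.504/0.214 = 352.82 kg/s and vapour = 256.08 kg/s.
The evaporator receives (1−α)·608.9 of feed at 0.876 water and removes 0.639 of that water:
0.639×0.876×(1−α)×608.9 = 256.08
(1−α) = 256.08/340.84 = 0.7513;  α = 0.2487.
Bypass flow = 0.2487×608.9 = 151.42 kg/s.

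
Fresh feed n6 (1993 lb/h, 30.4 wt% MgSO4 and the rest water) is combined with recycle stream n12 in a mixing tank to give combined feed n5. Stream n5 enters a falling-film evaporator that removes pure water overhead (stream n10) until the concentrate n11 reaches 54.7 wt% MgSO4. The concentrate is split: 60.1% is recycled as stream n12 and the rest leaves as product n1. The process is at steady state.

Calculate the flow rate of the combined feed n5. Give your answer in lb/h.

3661 lb/h

Overall MgSO4 balance (none leaves overhead): MgSO4 in fresh feed = MgSO4 in product, i.e. 1993×0.304 = (1−0.601)·n11·0.547.
n11 = 605.87/(0.547×0.399) = 2776 lb/h.
Recycle n12 = 0.601×2776 = 1668.4 lb/h.
Combined feed n5 = 1993 + 1668.4 = 3661.4 lb/h.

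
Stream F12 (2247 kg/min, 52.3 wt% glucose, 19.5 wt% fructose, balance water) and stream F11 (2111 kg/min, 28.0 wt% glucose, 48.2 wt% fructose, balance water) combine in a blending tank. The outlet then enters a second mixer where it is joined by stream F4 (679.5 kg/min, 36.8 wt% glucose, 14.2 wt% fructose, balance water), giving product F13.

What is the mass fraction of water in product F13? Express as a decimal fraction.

Overall, product flow = 5037.5 kg/min.
water in = 2247×0.282 + 2111×0.238 + 679.5×0.490 = 1469 kg/min.
water fraction in F13 = 0.292.

0.292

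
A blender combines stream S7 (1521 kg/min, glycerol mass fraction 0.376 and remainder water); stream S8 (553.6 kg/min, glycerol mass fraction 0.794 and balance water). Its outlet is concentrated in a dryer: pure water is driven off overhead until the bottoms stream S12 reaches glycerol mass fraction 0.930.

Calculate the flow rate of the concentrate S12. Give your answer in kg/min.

1088 kg/min

glycerol entering = 1521×0.376 + 553.6×0.794 = 1011.5 kg/min.
All glycerol reports to S12, so S12 = 1011.5/0.930 = 1087.6 kg/min.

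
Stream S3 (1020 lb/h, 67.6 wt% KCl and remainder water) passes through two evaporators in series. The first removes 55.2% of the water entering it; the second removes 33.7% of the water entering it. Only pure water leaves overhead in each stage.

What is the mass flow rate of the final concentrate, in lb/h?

water in feed = 1020×0.324 = 330.48 lb/h.
After stage 1: water left = (1−0.552)×330.48 = 148.06; stream total = 837.58 lb/h.
After stage 2: water left = (1−0.337)×148.06 = 98.16; final concentrate = 787.68 lb/h.

787.7 lb/h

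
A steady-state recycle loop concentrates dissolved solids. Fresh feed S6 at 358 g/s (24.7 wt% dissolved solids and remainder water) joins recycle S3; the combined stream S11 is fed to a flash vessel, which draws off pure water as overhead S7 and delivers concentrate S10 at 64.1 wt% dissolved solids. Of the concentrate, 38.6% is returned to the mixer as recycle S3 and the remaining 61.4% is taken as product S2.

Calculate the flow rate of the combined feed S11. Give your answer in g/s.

444.7 g/s

Overall dissolved solids balance (none leaves overhead): dissolved solids in fresh feed = dissolved solids in product, i.e. 358×0.247 = (1−0.386)·S10·0.641.
S10 = 88.426/(0.641×0.614) = 224.67 g/s.
Recycle S3 = 0.386×224.67 = 86.724 g/s.
Combined feed S11 = 358 + 86.724 = 444.72 g/s.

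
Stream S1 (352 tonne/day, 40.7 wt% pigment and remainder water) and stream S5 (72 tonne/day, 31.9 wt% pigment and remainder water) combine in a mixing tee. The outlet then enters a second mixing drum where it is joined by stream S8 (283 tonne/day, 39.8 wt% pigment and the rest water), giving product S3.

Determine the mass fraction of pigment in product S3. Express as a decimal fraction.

0.3944

Overall, product flow = 707 tonne/day.
pigment in = 352×0.407 + 72×0.319 + 283×0.398 = 278.87 tonne/day.
pigment fraction in S3 = 0.3944.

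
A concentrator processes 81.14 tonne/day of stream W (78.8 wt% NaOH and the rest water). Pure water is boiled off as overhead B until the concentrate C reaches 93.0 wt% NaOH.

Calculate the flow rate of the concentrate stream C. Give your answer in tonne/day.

68.75 tonne/day

NaOH is conserved: 81.14×0.788 = 63.938 tonne/day all reports to the concentrate.
Concentrate = 63.938/(target fraction) = 68.751 tonne/day.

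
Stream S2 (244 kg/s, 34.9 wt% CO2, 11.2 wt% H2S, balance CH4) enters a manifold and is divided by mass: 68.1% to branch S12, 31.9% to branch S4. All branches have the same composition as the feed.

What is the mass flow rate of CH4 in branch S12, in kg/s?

Branch S12 total = 0.681×244 = 166.16 kg/s.
CH4 in S12 = 0.539×166.16 = 89.562 kg/s.

89.56 kg/s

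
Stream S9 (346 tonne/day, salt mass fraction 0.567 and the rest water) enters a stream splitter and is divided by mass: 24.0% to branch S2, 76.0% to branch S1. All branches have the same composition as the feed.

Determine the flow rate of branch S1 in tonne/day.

Branch S1 flow = 0.760×346 = 262.96 tonne/day.

263 tonne/day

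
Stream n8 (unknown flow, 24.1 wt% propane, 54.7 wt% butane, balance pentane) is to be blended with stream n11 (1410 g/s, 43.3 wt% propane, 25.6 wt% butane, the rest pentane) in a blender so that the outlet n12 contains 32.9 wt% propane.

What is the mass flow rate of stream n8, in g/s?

Let n8 be the unknown flow. Total out = 1410 + n8.
propane balance: 610.53 + 0.241·n8 = 0.329·(1410 + n8)
(0.241 − 0.329)·n8 = 0.329×1410 − 610.53 = -146.64
n8 = -146.64 / -0.088 = 1666.4 g/s

1666 g/s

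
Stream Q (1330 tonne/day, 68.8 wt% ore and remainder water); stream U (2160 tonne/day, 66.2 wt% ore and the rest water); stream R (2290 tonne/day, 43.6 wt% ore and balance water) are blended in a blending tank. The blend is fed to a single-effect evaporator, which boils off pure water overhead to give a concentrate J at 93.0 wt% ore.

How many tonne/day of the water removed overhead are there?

ore entering = 1330×0.688 + 2160×0.662 + 2290×0.436 = 3343.4 tonne/day.
All ore reports to J, so J = 3343.4/0.930 = 3595.1 tonne/day.
Total feed = 5780 tonne/day; overhead = 5780 − 3595.1 = 2184.9 tonne/day.

2185 tonne/day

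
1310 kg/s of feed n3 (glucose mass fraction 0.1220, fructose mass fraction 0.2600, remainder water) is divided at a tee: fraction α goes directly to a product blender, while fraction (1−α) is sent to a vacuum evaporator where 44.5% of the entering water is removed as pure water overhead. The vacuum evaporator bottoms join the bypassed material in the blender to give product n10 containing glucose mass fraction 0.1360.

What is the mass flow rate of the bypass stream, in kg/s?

All 1310×0.122 = 159.82 kg/s of glucose reaches n10, so n10 = 159.82/0.136 = 1175.1 kg/s and vapour = 134.85 kg/s.
The evaporator receives (1−α)·1310 of feed at 0.618 water and removes 0.445 of that water:
0.445×0.618×(1−α)×1310 = 134.85
(1−α) = 134.85/360.26 = 0.3743;  α = 0.6257.
Bypass flow = 0.6257×1310 = 819.64 kg/s.

819.6 kg/s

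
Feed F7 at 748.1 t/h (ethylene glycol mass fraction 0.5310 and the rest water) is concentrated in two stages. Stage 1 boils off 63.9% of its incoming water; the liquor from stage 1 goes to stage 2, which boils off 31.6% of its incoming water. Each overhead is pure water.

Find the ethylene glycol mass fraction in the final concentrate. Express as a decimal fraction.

0.8210

water in feed = 748.1×0.469 = 350.86 t/h.
After stage 1: water left = (1−0.639)×350.86 = 126.66; stream total = 523.9 t/h.
After stage 2: water left = (1−0.316)×126.66 = 86.635; final concentrate = 483.88 t/h.
ethylene glycol fraction = 397.24/483.88 = 0.8210.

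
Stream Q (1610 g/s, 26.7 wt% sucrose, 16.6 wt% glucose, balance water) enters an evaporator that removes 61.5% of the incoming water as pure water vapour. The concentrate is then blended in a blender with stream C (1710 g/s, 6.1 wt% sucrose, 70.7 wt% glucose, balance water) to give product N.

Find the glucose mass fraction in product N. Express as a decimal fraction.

0.535

Vapour removed = 0.615×0.567×1610 = 561.42 g/s; concentrate = 1048.6 g/s.
glucose reaching the mixer = 267.26 (from concentrate) + 1710×0.707 = 1476.2 g/s.
Product flow = 1048.6 + 1710 = 2758.6 g/s; glucose fraction = 0.535.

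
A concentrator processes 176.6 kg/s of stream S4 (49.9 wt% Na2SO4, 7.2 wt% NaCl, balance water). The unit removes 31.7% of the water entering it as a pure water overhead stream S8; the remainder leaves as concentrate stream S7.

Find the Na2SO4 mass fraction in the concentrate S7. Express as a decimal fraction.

0.578

Na2SO4 is not removed: 176.6×0.499 = 88.123 kg/s of Na2SO4 enters S7.
water entering = 176.6×0.429 = 75.761 kg/s; overhead removed = 0.317×75.761 = 24.016 kg/s.
Concentrate = 176.6 − 24.016 = 152.58 kg/s.
Mass fraction = 88.123/152.58 = 0.578.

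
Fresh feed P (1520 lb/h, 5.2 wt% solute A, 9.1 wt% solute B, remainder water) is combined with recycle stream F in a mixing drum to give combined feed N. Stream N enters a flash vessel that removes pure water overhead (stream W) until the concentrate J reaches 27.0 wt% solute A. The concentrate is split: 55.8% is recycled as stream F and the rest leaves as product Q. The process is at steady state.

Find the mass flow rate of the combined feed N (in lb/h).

Overall solute A balance (none leaves overhead): solute A in fresh feed = solute A in product, i.e. 1520×0.052 = (1−0.558)·J·0.270.
J = 79.04/(0.270×0.442) = 662.31 lb/h.
Recycle F = 0.558×662.31 = 369.57 lb/h.
Combined feed N = 1520 + 369.57 = 1889.6 lb/h.

1890 lb/h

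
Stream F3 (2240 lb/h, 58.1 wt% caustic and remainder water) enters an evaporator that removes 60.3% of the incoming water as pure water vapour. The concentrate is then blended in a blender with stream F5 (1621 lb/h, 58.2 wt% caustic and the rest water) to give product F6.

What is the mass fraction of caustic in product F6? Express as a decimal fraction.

0.681

Vapour removed = 0.603×0.419×2240 = 565.95 lb/h; concentrate = 1674 lb/h.
caustic reaching the mixer = 1301.4 (from concentrate) + 1621×0.582 = 2244.9 lb/h.
Product flow = 1674 + 1621 = 3295 lb/h; caustic fraction = 0.681.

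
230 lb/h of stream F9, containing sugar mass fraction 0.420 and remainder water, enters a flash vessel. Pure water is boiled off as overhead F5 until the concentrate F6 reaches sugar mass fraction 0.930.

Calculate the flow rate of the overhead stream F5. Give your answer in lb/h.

126.1 lb/h

sugar is conserved: 230×0.420 = 96.6 lb/h all reports to the concentrate.
Concentrate = 96.6/(target fraction) = 103.87 lb/h.
Overhead = 230 − 103.87 = 126.13 lb/h.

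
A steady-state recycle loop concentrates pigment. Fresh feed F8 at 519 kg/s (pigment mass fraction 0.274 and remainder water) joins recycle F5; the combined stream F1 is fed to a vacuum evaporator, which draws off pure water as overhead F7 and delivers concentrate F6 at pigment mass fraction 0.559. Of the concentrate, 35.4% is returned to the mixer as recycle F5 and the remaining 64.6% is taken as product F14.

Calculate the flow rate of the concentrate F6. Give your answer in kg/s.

Overall pigment balance (none leaves overhead): pigment in fresh feed = pigment in product, i.e. 519×0.274 = (1−0.354)·F6·0.559.
F6 = 142.21/(0.559×0.646) = 393.8 kg/s.

393.8 kg/s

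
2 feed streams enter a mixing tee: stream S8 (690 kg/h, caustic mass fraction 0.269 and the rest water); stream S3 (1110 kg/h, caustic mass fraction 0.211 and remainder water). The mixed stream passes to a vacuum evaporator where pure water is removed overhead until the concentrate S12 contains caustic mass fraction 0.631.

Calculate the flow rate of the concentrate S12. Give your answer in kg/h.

caustic entering = 690×0.269 + 1110×0.211 = 419.82 kg/h.
All caustic reports to S12, so S12 = 419.82/0.631 = 665.32 kg/h.

665.3 kg/h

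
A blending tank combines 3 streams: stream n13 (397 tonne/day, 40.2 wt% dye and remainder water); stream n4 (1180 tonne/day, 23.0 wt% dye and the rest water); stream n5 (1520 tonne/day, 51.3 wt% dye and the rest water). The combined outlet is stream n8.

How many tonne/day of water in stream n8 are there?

water out = water in = 397×0.598 + 1180×0.770 + 1520×0.487 = 1886.2 tonne/day.

1886 tonne/day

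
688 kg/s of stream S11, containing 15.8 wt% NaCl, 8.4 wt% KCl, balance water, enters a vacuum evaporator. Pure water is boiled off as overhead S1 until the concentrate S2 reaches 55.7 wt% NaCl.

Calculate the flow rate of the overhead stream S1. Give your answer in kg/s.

NaCl is conserved: 688×0.158 = 108.7 kg/s all reports to the concentrate.
Concentrate = 108.7/(target fraction) = 195.16 kg/s.
Overhead = 688 − 195.16 = 492.84 kg/s.

492.8 kg/s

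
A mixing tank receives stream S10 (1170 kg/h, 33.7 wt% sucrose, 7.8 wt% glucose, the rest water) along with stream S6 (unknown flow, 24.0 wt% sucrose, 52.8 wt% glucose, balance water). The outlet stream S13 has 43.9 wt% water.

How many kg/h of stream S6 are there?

825.2 kg/h

Let S6 be the unknown flow. Total out = 1170 + S6.
water balance: 684.45 + 0.232·S6 = 0.439·(1170 + S6)
(0.232 − 0.439)·S6 = 0.439×1170 − 684.45 = -170.82
S6 = -170.82 / -0.207 = 825.22 kg/h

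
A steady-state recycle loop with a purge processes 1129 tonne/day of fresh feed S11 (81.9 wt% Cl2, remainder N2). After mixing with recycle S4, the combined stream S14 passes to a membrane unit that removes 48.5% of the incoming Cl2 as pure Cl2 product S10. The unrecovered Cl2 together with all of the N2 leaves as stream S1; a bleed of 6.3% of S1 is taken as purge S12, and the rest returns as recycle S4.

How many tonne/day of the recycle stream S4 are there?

N2 enters only via S11 and leaves only via the purge: 1129×0.181 = 0.063×(N2 in S1), and the membrane unit passes all N2, so N2 in S14 = N2 in S1 = 3243.6 tonne/day.
Cl2 in S14: m_A = 1129×0.819 + (1−0.063)·(1−0.485)·m_A, so m_A = 924.65/0.5174 = 1787 tonne/day.
S1 = (1−0.485)×1787 + 3243.6 = 4163.9 tonne/day.
Recycle S4 = (1−0.063)×4163.9 = 3901.6 tonne/day.

3902 tonne/day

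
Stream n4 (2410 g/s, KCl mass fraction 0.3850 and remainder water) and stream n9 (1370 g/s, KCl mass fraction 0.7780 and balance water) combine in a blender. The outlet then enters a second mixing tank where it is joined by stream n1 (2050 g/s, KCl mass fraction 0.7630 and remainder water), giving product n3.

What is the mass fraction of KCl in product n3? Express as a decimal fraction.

0.6103

Overall, product flow = 5830 g/s.
KCl in = 2410×0.385 + 1370×0.778 + 2050×0.763 = 3557.9 g/s.
KCl fraction in n3 = 0.6103.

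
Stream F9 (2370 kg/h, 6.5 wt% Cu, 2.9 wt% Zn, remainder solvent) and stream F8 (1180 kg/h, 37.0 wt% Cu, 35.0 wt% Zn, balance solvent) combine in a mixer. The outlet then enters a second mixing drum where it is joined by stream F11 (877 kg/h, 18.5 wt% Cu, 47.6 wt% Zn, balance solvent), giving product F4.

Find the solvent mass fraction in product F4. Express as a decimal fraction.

Overall, product flow = 4427 kg/h.
solvent in = 2370×0.906 + 1180×0.280 + 877×0.339 = 2774.9 kg/h.
solvent fraction in F4 = 0.627.

0.627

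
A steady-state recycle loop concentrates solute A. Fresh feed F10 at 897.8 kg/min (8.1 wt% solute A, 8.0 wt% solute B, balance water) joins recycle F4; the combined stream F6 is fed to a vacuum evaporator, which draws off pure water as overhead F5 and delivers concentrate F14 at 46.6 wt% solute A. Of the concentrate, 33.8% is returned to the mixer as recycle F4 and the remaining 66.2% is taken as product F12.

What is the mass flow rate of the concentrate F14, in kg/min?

235.7 kg/min

Overall solute A balance (none leaves overhead): solute A in fresh feed = solute A in product, i.e. 897.8×0.081 = (1−0.338)·F14·0.466.
F14 = 72.722/(0.466×0.662) = 235.73 kg/min.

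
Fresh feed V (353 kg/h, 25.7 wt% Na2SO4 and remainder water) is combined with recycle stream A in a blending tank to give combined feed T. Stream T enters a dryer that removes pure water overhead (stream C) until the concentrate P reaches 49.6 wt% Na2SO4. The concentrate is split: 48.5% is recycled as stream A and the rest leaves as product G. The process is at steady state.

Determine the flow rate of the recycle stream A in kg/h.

172.3 kg/h

Overall Na2SO4 balance (none leaves overhead): Na2SO4 in fresh feed = Na2SO4 in product, i.e. 353×0.257 = (1−0.485)·P·0.496.
P = 90.721/(0.496×0.515) = 355.16 kg/h.
Recycle A = 0.485×355.16 = 172.25 kg/h.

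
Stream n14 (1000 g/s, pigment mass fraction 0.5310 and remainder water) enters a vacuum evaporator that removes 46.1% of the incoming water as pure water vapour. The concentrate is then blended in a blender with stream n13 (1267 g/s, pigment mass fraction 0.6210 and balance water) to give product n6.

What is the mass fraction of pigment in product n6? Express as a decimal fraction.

0.6426

Vapour removed = 0.461×0.469×1000 = 216.21 g/s; concentrate = 783.79 g/s.
pigment reaching the mixer = 531 (from concentrate) + 1267×0.621 = 1317.8 g/s.
Product flow = 783.79 + 1267 = 2050.8 g/s; pigment fraction = 0.6426.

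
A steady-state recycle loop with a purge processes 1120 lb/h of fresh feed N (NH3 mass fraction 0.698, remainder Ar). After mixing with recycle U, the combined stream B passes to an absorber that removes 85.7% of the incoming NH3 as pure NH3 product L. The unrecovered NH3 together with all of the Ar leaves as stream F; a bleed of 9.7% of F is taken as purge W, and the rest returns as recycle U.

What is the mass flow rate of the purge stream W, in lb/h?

350.7 lb/h

Ar enters only via N and leaves only via the purge: 1120×0.302 = 0.097×(Ar in F), and the absorber passes all Ar, so Ar in B = Ar in F = 3487 lb/h.
NH3 in B: m_A = 1120×0.698 + (1−0.097)·(1−0.857)·m_A, so m_A = 781.76/0.8709 = 897.68 lb/h.
F = (1−0.857)×897.68 + 3487 = 3615.4 lb/h.
Purge W = 0.097×3615.4 = 350.69 lb/h.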